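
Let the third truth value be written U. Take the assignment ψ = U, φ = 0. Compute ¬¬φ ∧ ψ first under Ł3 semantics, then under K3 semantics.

0; 0

In Ł3: ¬φ = ¬0 = 1
¬¬φ = ¬1 = 0
¬¬φ ∧ ψ = 0 ∧ U = 0
In K3: ¬φ = ¬0 = 1
¬¬φ = ¬1 = 0
¬¬φ ∧ ψ = 0 ∧ U = 0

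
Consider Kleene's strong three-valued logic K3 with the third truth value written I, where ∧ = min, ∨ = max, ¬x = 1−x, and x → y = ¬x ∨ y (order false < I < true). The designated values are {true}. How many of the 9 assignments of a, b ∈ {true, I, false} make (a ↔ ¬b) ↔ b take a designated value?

Designated under: (a=false, b=true); (a=false, b=false).

2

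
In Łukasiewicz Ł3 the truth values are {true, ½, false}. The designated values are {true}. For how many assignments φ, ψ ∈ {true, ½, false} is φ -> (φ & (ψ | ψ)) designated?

6

Of the 9 assignments, 6 give a value in {true}.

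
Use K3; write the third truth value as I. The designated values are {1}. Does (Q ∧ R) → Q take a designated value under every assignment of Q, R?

No

Countermodel: Q=I, R=1 gives I, which is not designated.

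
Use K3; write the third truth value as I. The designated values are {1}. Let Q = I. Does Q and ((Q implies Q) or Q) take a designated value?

No

Q implies Q = I implies I = I  [not I or I]
(Q implies Q) or Q = I or I = I
Q and ((Q implies Q) or Q) = I and I = I
I ∉ {1}.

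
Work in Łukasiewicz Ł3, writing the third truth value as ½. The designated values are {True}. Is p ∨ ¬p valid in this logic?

Countermodel: p=½ gives ½, which is not designated.

No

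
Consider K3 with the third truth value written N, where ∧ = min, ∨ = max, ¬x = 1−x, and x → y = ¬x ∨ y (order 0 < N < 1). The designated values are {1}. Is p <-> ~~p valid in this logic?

No

Countermodel: p=N gives N, which is not designated.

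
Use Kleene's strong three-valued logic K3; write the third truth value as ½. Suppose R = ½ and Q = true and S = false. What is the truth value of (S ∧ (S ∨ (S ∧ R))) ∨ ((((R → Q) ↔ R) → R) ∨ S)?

½

S ∧ R = false ∧ ½ = false
S ∨ (S ∧ R) = false ∨ false = false
S ∧ (S ∨ (S ∧ R)) = false ∧ false = false
R → Q = ½ → true = true
(R → Q) ↔ R = true ↔ ½ = ½
((R → Q) ↔ R) → R = ½ → ½ = ½
(((R → Q) ↔ R) → R) ∨ S = ½ ∨ false = ½
(S ∧ (S ∨ (S ∧ R))) ∨ ((((R → Q) ↔ R) → R) ∨ S) = false ∨ ½ = ½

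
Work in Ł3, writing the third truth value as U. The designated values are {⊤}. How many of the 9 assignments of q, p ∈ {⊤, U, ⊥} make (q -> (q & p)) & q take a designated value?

1

Designated under: (q=⊤, p=⊤).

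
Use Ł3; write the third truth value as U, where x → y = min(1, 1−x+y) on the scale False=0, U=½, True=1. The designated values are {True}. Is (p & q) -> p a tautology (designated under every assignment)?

Yes

Every assignment of p, q over {True, U, False} gives a value in {True}.
In particular, with p=U, q=U: (p & q) -> p = True.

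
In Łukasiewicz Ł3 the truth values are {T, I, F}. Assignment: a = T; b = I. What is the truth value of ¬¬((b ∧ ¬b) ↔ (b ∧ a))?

¬b = ¬I = I
b ∧ ¬b = I ∧ I = I
b ∧ a = I ∧ T = I
(b ∧ ¬b) ↔ (b ∧ a) = I ↔ I = T
¬((b ∧ ¬b) ↔ (b ∧ a)) = ¬T = F
¬¬((b ∧ ¬b) ↔ (b ∧ a)) = ¬F = T

T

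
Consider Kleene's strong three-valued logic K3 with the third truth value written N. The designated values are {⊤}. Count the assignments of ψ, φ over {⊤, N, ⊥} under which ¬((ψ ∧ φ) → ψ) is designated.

0

Of the 9 assignments, 0 give a value in {⊤}.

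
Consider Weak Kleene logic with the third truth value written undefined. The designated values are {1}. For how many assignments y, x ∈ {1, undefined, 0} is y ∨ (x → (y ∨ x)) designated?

4

Designated under: (y=1, x=1); (y=1, x=0); (y=0, x=1); (y=0, x=0).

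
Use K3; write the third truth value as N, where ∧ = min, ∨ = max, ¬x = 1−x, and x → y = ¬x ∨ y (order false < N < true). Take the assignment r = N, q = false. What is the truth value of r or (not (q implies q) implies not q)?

q implies q = false implies false = true
not (q implies q) = not true = false
not q = not false = true
not (q implies q) implies not q = false implies true = true
r or (not (q implies q) implies not q) = N or true = true

true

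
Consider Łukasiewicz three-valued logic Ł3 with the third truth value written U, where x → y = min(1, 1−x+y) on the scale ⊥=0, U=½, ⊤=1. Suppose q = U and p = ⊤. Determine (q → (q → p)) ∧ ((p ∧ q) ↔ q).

⊤

q → p = U → ⊤ = ⊤
q → (q → p) = U → ⊤ = ⊤
p ∧ q = ⊤ ∧ U = U
(p ∧ q) ↔ q = U ↔ U = ⊤
(q → (q → p)) ∧ ((p ∧ q) ↔ q) = ⊤ ∧ ⊤ = ⊤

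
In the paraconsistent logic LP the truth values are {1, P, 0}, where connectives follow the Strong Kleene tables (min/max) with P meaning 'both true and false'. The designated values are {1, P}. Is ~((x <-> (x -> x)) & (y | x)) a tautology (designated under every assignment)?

No

Countermodel: x=1, y=1 gives 0, which is not designated.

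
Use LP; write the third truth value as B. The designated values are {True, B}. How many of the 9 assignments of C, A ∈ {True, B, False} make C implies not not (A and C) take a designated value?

8

Of the 9 assignments, 8 give a value in {True, B}.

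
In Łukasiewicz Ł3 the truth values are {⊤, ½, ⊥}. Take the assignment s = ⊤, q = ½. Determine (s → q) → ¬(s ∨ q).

½

s → q = ⊤ → ½ = ½  [min(1, 1−1+½)]
s ∨ q = ⊤ ∨ ½ = ⊤
¬(s ∨ q) = ¬⊤ = ⊥
(s → q) → ¬(s ∨ q) = ½ → ⊥ = ½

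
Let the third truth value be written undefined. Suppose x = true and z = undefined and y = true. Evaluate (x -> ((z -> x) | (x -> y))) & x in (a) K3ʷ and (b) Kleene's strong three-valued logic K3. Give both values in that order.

In K3ʷ: z -> x = undefined -> true = undefined  [any arg is the third value ⇒ result is the third value]
x -> y = true -> true = true
(z -> x) | (x -> y) = undefined | true = undefined
x -> ((z -> x) | (x -> y)) = true -> undefined = undefined
(x -> ((z -> x) | (x -> y))) & x = undefined & true = undefined
In Kleene's strong three-valued logic K3: z -> x = undefined -> true = true  [~undefined | true]
x -> y = true -> true = true
(z -> x) | (x -> y) = true | true = true
x -> ((z -> x) | (x -> y)) = true -> true = true
(x -> ((z -> x) | (x -> y))) & x = true & true = true
They differ because K3ʷ and Kleene's strong three-valued logic K3 treat undefined differently under the binary connectives.

undefined; true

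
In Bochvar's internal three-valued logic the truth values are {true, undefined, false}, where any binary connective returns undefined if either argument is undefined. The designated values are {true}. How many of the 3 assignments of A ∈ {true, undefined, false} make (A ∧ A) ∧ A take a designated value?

A=true: true ✓
A=undefined: undefined ·
A=false: false ·

1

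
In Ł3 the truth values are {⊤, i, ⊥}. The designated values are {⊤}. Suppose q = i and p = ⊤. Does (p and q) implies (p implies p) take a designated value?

Yes

p and q = ⊤ and i = i
p implies p = ⊤ implies ⊤ = ⊤
(p and q) implies (p implies p) = i implies ⊤ = ⊤
⊤ ∈ {⊤}.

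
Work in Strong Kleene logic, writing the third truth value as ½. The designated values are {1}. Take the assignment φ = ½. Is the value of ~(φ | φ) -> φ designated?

No

φ | φ = ½ | ½ = ½
~(φ | φ) = ~½ = ½
~(φ | φ) -> φ = ½ -> ½ = ½
½ ∉ {1}.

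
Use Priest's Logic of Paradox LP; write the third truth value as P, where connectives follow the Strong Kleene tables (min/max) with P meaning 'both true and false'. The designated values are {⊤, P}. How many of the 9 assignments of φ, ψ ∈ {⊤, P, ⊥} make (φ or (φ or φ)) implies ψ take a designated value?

8

Of the 9 assignments, 8 give a value in {⊤, P}.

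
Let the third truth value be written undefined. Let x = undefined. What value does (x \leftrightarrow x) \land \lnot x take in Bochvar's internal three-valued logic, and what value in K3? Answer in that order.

In Bochvar's internal three-valued logic: x \leftrightarrow x = undefined \leftrightarrow undefined = undefined
\lnot x = \lnot undefined = undefined
(x \leftrightarrow x) \land \lnot x = undefined \land undefined = undefined
In K3: x \leftrightarrow x = undefined \leftrightarrow undefined = undefined
\lnot x = \lnot undefined = undefined
(x \leftrightarrow x) \land \lnot x = undefined \land undefined = undefined

undefined; undefined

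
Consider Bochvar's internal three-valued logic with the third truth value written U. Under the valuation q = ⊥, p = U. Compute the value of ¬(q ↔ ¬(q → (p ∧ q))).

p ∧ q = U ∧ ⊥ = U
q → (p ∧ q) = ⊥ → U = U  [any arg is the third value ⇒ result is the third value]
¬(q → (p ∧ q)) = ¬U = U
q ↔ ¬(q → (p ∧ q)) = ⊥ ↔ U = U
¬(q ↔ ¬(q → (p ∧ q))) = ¬U = U

U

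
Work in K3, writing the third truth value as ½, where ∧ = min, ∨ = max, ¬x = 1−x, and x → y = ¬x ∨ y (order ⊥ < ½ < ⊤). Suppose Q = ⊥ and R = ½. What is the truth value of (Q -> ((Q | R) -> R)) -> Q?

⊥

Q | R = ⊥ | ½ = ½
(Q | R) -> R = ½ -> ½ = ½  [~½ | ½]
Q -> ((Q | R) -> R) = ⊥ -> ½ = ⊤
(Q -> ((Q | R) -> R)) -> Q = ⊤ -> ⊥ = ⊥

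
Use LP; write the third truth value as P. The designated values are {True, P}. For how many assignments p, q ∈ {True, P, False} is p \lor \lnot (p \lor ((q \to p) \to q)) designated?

Of the 9 assignments, 8 give a value in {True, P}.

8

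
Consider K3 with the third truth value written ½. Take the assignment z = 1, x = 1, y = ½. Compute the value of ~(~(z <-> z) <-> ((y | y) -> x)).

1

z <-> z = 1 <-> 1 = 1
~(z <-> z) = ~1 = 0
y | y = ½ | ½ = ½
(y | y) -> x = ½ -> 1 = 1  [~½ | 1]
~(z <-> z) <-> ((y | y) -> x) = 0 <-> 1 = 0
~(~(z <-> z) <-> ((y | y) -> x)) = ~0 = 1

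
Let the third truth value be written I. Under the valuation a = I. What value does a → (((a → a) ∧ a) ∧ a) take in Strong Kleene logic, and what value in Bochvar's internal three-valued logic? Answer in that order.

In Strong Kleene logic: a → a = I → I = I  [¬I ∨ I]
(a → a) ∧ a = I ∧ I = I
((a → a) ∧ a) ∧ a = I ∧ I = I
a → (((a → a) ∧ a) ∧ a) = I → I = I
In Bochvar's internal three-valued logic: a → a = I → I = I  [any arg is the third value ⇒ result is the third value]
(a → a) ∧ a = I ∧ I = I
((a → a) ∧ a) ∧ a = I ∧ I = I
a → (((a → a) ∧ a) ∧ a) = I → I = I

I; I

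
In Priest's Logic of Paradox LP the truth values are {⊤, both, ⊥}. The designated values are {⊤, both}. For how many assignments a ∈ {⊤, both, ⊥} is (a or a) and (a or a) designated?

a=⊤: ⊤ ✓
a=both: both ✓
a=⊥: ⊥ ·

2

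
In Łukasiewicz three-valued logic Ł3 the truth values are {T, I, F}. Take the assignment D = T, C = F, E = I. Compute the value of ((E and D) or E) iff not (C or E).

E and D = I and T = I
(E and D) or E = I or I = I
C or E = F or I = I
not (C or E) = not I = I
((E and D) or E) iff not (C or E) = I iff I = T  [1 − |½−½|]

T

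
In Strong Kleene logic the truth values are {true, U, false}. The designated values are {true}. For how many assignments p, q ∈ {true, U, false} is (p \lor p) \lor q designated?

Of the 9 assignments, 5 give a value in {true}.

5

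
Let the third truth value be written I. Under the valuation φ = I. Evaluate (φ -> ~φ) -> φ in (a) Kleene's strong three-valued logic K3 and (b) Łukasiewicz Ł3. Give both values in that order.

I; I

In Kleene's strong three-valued logic K3: ~φ = ~I = I
φ -> ~φ = I -> I = I  [~I | I]
(φ -> ~φ) -> φ = I -> I = I
In Łukasiewicz Ł3: ~φ = ~I = I
φ -> ~φ = I -> I = 1  [min(1, 1−½+½)]
(φ -> ~φ) -> φ = 1 -> I = I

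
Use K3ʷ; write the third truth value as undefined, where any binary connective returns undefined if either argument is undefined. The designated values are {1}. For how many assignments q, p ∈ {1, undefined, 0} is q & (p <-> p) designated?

Designated under: (q=1, p=1); (q=1, p=0).

2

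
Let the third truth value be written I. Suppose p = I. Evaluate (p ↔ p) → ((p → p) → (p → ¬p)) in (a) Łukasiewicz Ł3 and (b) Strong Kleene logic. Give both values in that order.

In Łukasiewicz Ł3: p ↔ p = I ↔ I = T
p → p = I → I = T
¬p = ¬I = I
p → ¬p = I → I = T
(p → p) → (p → ¬p) = T → T = T
(p ↔ p) → ((p → p) → (p → ¬p)) = T → T = T
In Strong Kleene logic: p ↔ p = I ↔ I = I
p → p = I → I = I  [¬I ∨ I]
¬p = ¬I = I
p → ¬p = I → I = I
(p → p) → (p → ¬p) = I → I = I
(p ↔ p) → ((p → p) → (p → ¬p)) = I → I = I
They differ because Łukasiewicz Ł3 and Strong Kleene logic treat I differently under implication.

T; I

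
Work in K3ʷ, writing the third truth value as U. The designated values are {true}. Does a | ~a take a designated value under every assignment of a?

Countermodel: a=U gives U, which is not designated.

No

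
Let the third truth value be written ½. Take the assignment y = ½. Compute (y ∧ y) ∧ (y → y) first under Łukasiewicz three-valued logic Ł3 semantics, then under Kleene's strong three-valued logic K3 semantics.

In Łukasiewicz three-valued logic Ł3: y ∧ y = ½ ∧ ½ = ½
y → y = ½ → ½ = true  [min(1, 1−½+½)]
(y ∧ y) ∧ (y → y) = ½ ∧ true = ½
In Kleene's strong three-valued logic K3: y ∧ y = ½ ∧ ½ = ½
y → y = ½ → ½ = ½  [¬½ ∨ ½]
(y ∧ y) ∧ (y → y) = ½ ∧ ½ = ½

½; ½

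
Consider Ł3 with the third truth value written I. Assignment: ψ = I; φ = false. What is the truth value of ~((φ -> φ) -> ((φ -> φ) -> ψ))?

I

φ -> φ = false -> false = true
φ -> φ = false -> false = true
(φ -> φ) -> ψ = true -> I = I  [min(1, 1−1+½)]
(φ -> φ) -> ((φ -> φ) -> ψ) = true -> I = I
~((φ -> φ) -> ((φ -> φ) -> ψ)) = ~I = I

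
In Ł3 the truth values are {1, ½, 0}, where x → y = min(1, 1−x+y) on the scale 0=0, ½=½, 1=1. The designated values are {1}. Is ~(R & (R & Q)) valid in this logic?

Countermodel: R=1, Q=1 gives 0, which is not designated.

No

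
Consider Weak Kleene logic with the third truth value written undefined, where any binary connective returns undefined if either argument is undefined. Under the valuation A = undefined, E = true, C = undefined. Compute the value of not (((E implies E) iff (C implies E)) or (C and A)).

E implies E = true implies true = true
C implies E = undefined implies true = undefined  [any arg is the third value ⇒ result is the third value]
(E implies E) iff (C implies E) = true iff undefined = undefined
C and A = undefined and undefined = undefined
((E implies E) iff (C implies E)) or (C and A) = undefined or undefined = undefined
not (((E implies E) iff (C implies E)) or (C and A)) = not undefined = undefined

undefined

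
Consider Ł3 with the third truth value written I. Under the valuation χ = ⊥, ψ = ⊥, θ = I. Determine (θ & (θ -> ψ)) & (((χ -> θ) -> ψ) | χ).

θ -> ψ = I -> ⊥ = I  [min(1, 1−½+0)]
θ & (θ -> ψ) = I & I = I
χ -> θ = ⊥ -> I = ⊤
(χ -> θ) -> ψ = ⊤ -> ⊥ = ⊥
((χ -> θ) -> ψ) | χ = ⊥ | ⊥ = ⊥
(θ & (θ -> ψ)) & (((χ -> θ) -> ψ) | χ) = I & ⊥ = ⊥

⊥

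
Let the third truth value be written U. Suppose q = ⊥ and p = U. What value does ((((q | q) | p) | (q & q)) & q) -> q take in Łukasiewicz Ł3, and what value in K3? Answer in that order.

⊤; ⊤

In Łukasiewicz Ł3: q | q = ⊥ | ⊥ = ⊥
(q | q) | p = ⊥ | U = U
q & q = ⊥ & ⊥ = ⊥
((q | q) | p) | (q & q) = U | ⊥ = U
(((q | q) | p) | (q & q)) & q = U & ⊥ = ⊥
((((q | q) | p) | (q & q)) & q) -> q = ⊥ -> ⊥ = ⊤
In K3: q | q = ⊥ | ⊥ = ⊥
(q | q) | p = ⊥ | U = U
q & q = ⊥ & ⊥ = ⊥
((q | q) | p) | (q & q) = U | ⊥ = U
(((q | q) | p) | (q & q)) & q = U & ⊥ = ⊥
((((q | q) | p) | (q & q)) & q) -> q = ⊥ -> ⊥ = ⊤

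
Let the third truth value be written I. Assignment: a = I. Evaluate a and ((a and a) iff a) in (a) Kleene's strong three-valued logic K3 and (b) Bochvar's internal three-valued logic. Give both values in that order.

In Kleene's strong three-valued logic K3: a and a = I and I = I
(a and a) iff a = I iff I = I
a and ((a and a) iff a) = I and I = I
In Bochvar's internal three-valued logic: a and a = I and I = I
(a and a) iff a = I iff I = I
a and ((a and a) iff a) = I and I = I

I; I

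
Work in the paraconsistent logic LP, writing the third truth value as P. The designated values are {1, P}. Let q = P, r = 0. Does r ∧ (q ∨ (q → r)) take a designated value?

q → r = P → 0 = P  [¬P ∨ 0]
q ∨ (q → r) = P ∨ P = P
r ∧ (q ∨ (q → r)) = 0 ∧ P = 0
0 ∉ {1, P}.

No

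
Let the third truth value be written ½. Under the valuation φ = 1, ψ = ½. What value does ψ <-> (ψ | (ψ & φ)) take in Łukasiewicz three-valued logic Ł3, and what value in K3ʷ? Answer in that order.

In Łukasiewicz three-valued logic Ł3: ψ & φ = ½ & 1 = ½
ψ | (ψ & φ) = ½ | ½ = ½
ψ <-> (ψ | (ψ & φ)) = ½ <-> ½ = 1  [1 − |½−½|]
In K3ʷ: ψ & φ = ½ & 1 = ½
ψ | (ψ & φ) = ½ | ½ = ½
ψ <-> (ψ | (ψ & φ)) = ½ <-> ½ = ½
They differ because Łukasiewicz three-valued logic Ł3 and K3ʷ treat ½ differently under the binary connectives.

1; ½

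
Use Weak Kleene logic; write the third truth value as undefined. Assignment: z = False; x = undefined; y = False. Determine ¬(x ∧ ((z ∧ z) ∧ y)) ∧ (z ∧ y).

z ∧ z = False ∧ False = False
(z ∧ z) ∧ y = False ∧ False = False
x ∧ ((z ∧ z) ∧ y) = undefined ∧ False = undefined
¬(x ∧ ((z ∧ z) ∧ y)) = ¬undefined = undefined
z ∧ y = False ∧ False = False
¬(x ∧ ((z ∧ z) ∧ y)) ∧ (z ∧ y) = undefined ∧ False = undefined

undefined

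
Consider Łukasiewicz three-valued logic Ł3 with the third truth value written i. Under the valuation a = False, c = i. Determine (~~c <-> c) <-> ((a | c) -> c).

~c = ~i = i
~~c = ~i = i
~~c <-> c = i <-> i = True
a | c = False | i = i
(a | c) -> c = i -> i = True
(~~c <-> c) <-> ((a | c) -> c) = True <-> True = True

True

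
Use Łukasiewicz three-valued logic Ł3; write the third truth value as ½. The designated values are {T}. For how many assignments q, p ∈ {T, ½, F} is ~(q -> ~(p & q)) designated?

1

Designated under: (q=T, p=T).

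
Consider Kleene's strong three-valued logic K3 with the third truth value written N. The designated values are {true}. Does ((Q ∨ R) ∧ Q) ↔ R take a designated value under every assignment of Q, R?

No

Countermodel: Q=true, R=N gives N, which is not designated.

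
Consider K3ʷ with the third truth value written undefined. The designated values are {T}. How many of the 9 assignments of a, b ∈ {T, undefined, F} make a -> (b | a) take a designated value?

4

Designated under: (a=T, b=T); (a=T, b=F); (a=F, b=T); (a=F, b=F).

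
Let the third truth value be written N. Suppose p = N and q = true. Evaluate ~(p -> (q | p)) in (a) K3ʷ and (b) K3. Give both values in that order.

N; false

In K3ʷ: q | p = true | N = N
p -> (q | p) = N -> N = N
~(p -> (q | p)) = ~N = N
In K3: q | p = true | N = true
p -> (q | p) = N -> true = true  [~N | true]
~(p -> (q | p)) = ~true = false
They differ because K3ʷ and K3 treat N differently under the binary connectives.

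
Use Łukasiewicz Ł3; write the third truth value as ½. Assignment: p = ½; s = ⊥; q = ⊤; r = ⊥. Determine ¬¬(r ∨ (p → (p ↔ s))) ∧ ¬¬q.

p ↔ s = ½ ↔ ⊥ = ½  [1 − |½−0|]
p → (p ↔ s) = ½ → ½ = ⊤
r ∨ (p → (p ↔ s)) = ⊥ ∨ ⊤ = ⊤
¬(r ∨ (p → (p ↔ s))) = ¬⊤ = ⊥
¬¬(r ∨ (p → (p ↔ s))) = ¬⊥ = ⊤
¬q = ¬⊤ = ⊥
¬¬q = ¬⊥ = ⊤
¬¬(r ∨ (p → (p ↔ s))) ∧ ¬¬q = ⊤ ∧ ⊤ = ⊤

⊤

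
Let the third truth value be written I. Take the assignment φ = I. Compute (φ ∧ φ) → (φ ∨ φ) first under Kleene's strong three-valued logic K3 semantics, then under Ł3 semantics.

I; ⊤

In Kleene's strong three-valued logic K3: φ ∧ φ = I ∧ I = I
φ ∨ φ = I ∨ I = I
(φ ∧ φ) → (φ ∨ φ) = I → I = I
In Ł3: φ ∧ φ = I ∧ I = I
φ ∨ φ = I ∨ I = I
(φ ∧ φ) → (φ ∨ φ) = I → I = ⊤  [min(1, 1−½+½)]
They differ because Kleene's strong three-valued logic K3 and Ł3 treat I differently under implication.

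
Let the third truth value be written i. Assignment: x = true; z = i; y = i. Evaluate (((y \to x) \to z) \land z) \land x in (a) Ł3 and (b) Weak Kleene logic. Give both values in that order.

i; i

In Ł3: y \to x = i \to true = true
(y \to x) \to z = true \to i = i
((y \to x) \to z) \land z = i \land i = i
(((y \to x) \to z) \land z) \land x = i \land true = i
In Weak Kleene logic: y \to x = i \to true = i  [any arg is the third value ⇒ result is the third value]
(y \to x) \to z = i \to i = i
((y \to x) \to z) \land z = i \land i = i
(((y \to x) \to z) \land z) \land x = i \land true = i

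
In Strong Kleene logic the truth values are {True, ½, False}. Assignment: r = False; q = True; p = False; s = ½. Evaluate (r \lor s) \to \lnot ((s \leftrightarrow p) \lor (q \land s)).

½

r \lor s = False \lor ½ = ½
s \leftrightarrow p = ½ \leftrightarrow False = ½
q \land s = True \land ½ = ½
(s \leftrightarrow p) \lor (q \land s) = ½ \lor ½ = ½
\lnot ((s \leftrightarrow p) \lor (q \land s)) = \lnot ½ = ½
(r \lor s) \to \lnot ((s \leftrightarrow p) \lor (q \land s)) = ½ \to ½ = ½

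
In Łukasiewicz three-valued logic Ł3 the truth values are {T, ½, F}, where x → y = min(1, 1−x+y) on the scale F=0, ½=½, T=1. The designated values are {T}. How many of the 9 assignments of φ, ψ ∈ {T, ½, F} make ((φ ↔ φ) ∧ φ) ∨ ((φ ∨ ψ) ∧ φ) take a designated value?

3

Designated under: (φ=T, ψ=T); (φ=T, ψ=½); (φ=T, ψ=F).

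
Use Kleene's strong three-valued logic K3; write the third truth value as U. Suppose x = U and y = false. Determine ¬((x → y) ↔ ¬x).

x → y = U → false = U  [¬U ∨ false]
¬x = ¬U = U
(x → y) ↔ ¬x = U ↔ U = U
¬((x → y) ↔ ¬x) = ¬U = U

U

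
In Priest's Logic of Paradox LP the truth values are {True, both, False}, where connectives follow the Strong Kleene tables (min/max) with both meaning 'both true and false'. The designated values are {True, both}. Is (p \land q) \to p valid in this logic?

Yes

Every assignment of p, q over {True, both, False} gives a value in {True, both}.
In particular, with p=both, q=both: (p \land q) \to p = both.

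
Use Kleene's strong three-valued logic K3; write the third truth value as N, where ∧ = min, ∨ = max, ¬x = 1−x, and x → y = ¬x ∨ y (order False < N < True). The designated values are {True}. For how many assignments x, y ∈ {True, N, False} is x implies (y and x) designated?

4

Designated under: (x=True, y=True); (x=False, y=True); (x=False, y=N); (x=False, y=False).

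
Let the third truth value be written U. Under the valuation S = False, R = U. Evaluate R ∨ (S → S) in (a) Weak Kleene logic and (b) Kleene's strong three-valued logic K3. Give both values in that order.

In Weak Kleene logic: S → S = False → False = True
R ∨ (S → S) = U ∨ True = U
In Kleene's strong three-valued logic K3: S → S = False → False = True
R ∨ (S → S) = U ∨ True = True
They differ because Weak Kleene logic and Kleene's strong three-valued logic K3 treat U differently under the binary connectives.

U; True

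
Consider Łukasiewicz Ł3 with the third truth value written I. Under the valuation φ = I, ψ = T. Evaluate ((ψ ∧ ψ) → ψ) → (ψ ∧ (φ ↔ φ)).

T

ψ ∧ ψ = T ∧ T = T
(ψ ∧ ψ) → ψ = T → T = T
φ ↔ φ = I ↔ I = T  [1 − |½−½|]
ψ ∧ (φ ↔ φ) = T ∧ T = T
((ψ ∧ ψ) → ψ) → (ψ ∧ (φ ↔ φ)) = T → T = T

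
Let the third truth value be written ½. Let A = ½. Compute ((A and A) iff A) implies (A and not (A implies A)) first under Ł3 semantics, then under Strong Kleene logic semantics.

⊥; ½

In Ł3: A and A = ½ and ½ = ½
(A and A) iff A = ½ iff ½ = ⊤
A implies A = ½ implies ½ = ⊤
not (A implies A) = not ⊤ = ⊥
A and not (A implies A) = ½ and ⊥ = ⊥
((A and A) iff A) implies (A and not (A implies A)) = ⊤ implies ⊥ = ⊥
In Strong Kleene logic: A and A = ½ and ½ = ½
(A and A) iff A = ½ iff ½ = ½
A implies A = ½ implies ½ = ½  [not ½ or ½]
not (A implies A) = not ½ = ½
A and not (A implies A) = ½ and ½ = ½
((A and A) iff A) implies (A and not (A implies A)) = ½ implies ½ = ½
They differ because Ł3 and Strong Kleene logic treat ½ differently under implication.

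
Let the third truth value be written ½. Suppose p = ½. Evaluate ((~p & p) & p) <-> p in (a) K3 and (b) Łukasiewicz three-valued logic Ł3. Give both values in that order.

½; 1

In K3: ~p = ~½ = ½
~p & p = ½ & ½ = ½
(~p & p) & p = ½ & ½ = ½
((~p & p) & p) <-> p = ½ <-> ½ = ½
In Łukasiewicz three-valued logic Ł3: ~p = ~½ = ½
~p & p = ½ & ½ = ½
(~p & p) & p = ½ & ½ = ½
((~p & p) & p) <-> p = ½ <-> ½ = 1  [1 − |½−½|]
They differ because K3 and Łukasiewicz three-valued logic Ł3 treat ½ differently under implication.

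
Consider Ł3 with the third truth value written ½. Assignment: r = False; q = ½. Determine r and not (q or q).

q or q = ½ or ½ = ½
not (q or q) = not ½ = ½
r and not (q or q) = False and ½ = False

False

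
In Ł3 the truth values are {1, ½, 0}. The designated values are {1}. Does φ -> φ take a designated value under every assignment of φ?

Yes

Every assignment of φ over {1, ½, 0} gives a value in {1}.
In particular, with φ=½: φ -> φ = 1.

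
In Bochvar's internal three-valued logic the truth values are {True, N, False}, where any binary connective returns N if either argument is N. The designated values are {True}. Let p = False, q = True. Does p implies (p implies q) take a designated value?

p implies q = False implies True = True
p implies (p implies q) = False implies True = True
True ∈ {True}.

Yes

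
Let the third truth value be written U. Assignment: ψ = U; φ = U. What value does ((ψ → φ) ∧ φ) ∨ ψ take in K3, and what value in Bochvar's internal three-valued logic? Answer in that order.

U; U

In K3: ψ → φ = U → U = U  [¬U ∨ U]
(ψ → φ) ∧ φ = U ∧ U = U
((ψ → φ) ∧ φ) ∨ ψ = U ∨ U = U
In Bochvar's internal three-valued logic: ψ → φ = U → U = U  [any arg is the third value ⇒ result is the third value]
(ψ → φ) ∧ φ = U ∧ U = U
((ψ → φ) ∧ φ) ∨ ψ = U ∨ U = U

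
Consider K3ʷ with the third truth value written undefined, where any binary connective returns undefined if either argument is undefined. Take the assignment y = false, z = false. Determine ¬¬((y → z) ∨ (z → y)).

true

y → z = false → false = true
z → y = false → false = true
(y → z) ∨ (z → y) = true ∨ true = true
¬((y → z) ∨ (z → y)) = ¬true = false
¬¬((y → z) ∨ (z → y)) = ¬false = true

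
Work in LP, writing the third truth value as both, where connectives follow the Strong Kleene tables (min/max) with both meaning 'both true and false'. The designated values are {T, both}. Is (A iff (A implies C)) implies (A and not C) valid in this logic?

Countermodel: A=T, C=T gives F, which is not designated.

No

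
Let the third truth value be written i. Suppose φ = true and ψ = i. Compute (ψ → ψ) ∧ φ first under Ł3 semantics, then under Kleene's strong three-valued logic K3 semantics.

In Ł3: ψ → ψ = i → i = true
(ψ → ψ) ∧ φ = true ∧ true = true
In Kleene's strong three-valued logic K3: ψ → ψ = i → i = i
(ψ → ψ) ∧ φ = i ∧ true = i
They differ because Ł3 and Kleene's strong three-valued logic K3 treat i differently under implication.

true; i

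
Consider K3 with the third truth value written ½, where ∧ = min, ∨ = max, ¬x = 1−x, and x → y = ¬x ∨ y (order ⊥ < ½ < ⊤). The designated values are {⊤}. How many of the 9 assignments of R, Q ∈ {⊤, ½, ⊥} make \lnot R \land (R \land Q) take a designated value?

0

Of the 9 assignments, 0 give a value in {⊤}.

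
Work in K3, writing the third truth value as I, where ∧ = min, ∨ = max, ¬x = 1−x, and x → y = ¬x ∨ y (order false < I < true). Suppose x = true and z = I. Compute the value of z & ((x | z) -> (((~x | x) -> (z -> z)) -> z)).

I

x | z = true | I = true
~x = ~true = false
~x | x = false | true = true
z -> z = I -> I = I  [~I | I]
(~x | x) -> (z -> z) = true -> I = I
((~x | x) -> (z -> z)) -> z = I -> I = I
(x | z) -> (((~x | x) -> (z -> z)) -> z) = true -> I = I
z & ((x | z) -> (((~x | x) -> (z -> z)) -> z)) = I & I = I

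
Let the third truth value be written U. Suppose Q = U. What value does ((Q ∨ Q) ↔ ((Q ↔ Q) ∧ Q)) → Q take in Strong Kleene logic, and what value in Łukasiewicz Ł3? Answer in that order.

In Strong Kleene logic: Q ∨ Q = U ∨ U = U
Q ↔ Q = U ↔ U = U
(Q ↔ Q) ∧ Q = U ∧ U = U
(Q ∨ Q) ↔ ((Q ↔ Q) ∧ Q) = U ↔ U = U
((Q ∨ Q) ↔ ((Q ↔ Q) ∧ Q)) → Q = U → U = U  [¬U ∨ U]
In Łukasiewicz Ł3: Q ∨ Q = U ∨ U = U
Q ↔ Q = U ↔ U = T  [1 − |½−½|]
(Q ↔ Q) ∧ Q = T ∧ U = U
(Q ∨ Q) ↔ ((Q ↔ Q) ∧ Q) = U ↔ U = T
((Q ∨ Q) ↔ ((Q ↔ Q) ∧ Q)) → Q = T → U = U

U; U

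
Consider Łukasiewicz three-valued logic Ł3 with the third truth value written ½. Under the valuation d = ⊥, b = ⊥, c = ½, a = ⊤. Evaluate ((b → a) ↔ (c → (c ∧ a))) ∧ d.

b → a = ⊥ → ⊤ = ⊤
c ∧ a = ½ ∧ ⊤ = ½
c → (c ∧ a) = ½ → ½ = ⊤
(b → a) ↔ (c → (c ∧ a)) = ⊤ ↔ ⊤ = ⊤
((b → a) ↔ (c → (c ∧ a))) ∧ d = ⊤ ∧ ⊥ = ⊥

⊥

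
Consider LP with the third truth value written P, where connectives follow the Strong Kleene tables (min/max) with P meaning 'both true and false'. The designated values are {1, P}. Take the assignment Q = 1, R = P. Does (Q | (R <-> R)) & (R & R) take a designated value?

R <-> R = P <-> P = P
Q | (R <-> R) = 1 | P = 1
R & R = P & P = P
(Q | (R <-> R)) & (R & R) = 1 & P = P
P ∈ {1, P}.

Yes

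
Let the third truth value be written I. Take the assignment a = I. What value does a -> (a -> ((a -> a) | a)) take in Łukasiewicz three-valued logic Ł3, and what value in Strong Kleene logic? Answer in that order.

true; I

In Łukasiewicz three-valued logic Ł3: a -> a = I -> I = true
(a -> a) | a = true | I = true
a -> ((a -> a) | a) = I -> true = true
a -> (a -> ((a -> a) | a)) = I -> true = true
In Strong Kleene logic: a -> a = I -> I = I
(a -> a) | a = I | I = I
a -> ((a -> a) | a) = I -> I = I
a -> (a -> ((a -> a) | a)) = I -> I = I
They differ because Łukasiewicz three-valued logic Ł3 and Strong Kleene logic treat I differently under implication.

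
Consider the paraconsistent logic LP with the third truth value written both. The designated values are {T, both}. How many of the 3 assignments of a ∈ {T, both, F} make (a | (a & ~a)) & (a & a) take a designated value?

2

a=T: T ✓
a=both: both ✓
a=F: F ·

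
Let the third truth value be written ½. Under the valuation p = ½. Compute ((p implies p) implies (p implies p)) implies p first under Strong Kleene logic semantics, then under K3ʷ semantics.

½; ½

In Strong Kleene logic: p implies p = ½ implies ½ = ½
p implies p = ½ implies ½ = ½
(p implies p) implies (p implies p) = ½ implies ½ = ½
((p implies p) implies (p implies p)) implies p = ½ implies ½ = ½
In K3ʷ: p implies p = ½ implies ½ = ½  [any arg is the third value ⇒ result is the third value]
p implies p = ½ implies ½ = ½
(p implies p) implies (p implies p) = ½ implies ½ = ½
((p implies p) implies (p implies p)) implies p = ½ implies ½ = ½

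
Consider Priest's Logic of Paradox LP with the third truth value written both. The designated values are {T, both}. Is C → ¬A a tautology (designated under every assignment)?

Countermodel: C=T, A=T gives F, which is not designated.

No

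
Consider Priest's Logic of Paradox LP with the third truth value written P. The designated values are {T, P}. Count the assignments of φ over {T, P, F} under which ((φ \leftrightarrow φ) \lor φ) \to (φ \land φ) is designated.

2

φ=T: T ✓
φ=P: P ✓
φ=F: F ·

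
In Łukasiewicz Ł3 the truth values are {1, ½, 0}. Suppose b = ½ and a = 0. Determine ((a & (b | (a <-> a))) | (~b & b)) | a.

½

a <-> a = 0 <-> 0 = 1
b | (a <-> a) = ½ | 1 = 1
a & (b | (a <-> a)) = 0 & 1 = 0
~b = ~½ = ½
~b & b = ½ & ½ = ½
(a & (b | (a <-> a))) | (~b & b) = 0 | ½ = ½
((a & (b | (a <-> a))) | (~b & b)) | a = ½ | 0 = ½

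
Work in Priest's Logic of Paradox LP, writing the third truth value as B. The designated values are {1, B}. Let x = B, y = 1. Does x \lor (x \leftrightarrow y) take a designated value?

Yes

x \leftrightarrow y = B \leftrightarrow 1 = B
x \lor (x \leftrightarrow y) = B \lor B = B
B ∈ {1, B}.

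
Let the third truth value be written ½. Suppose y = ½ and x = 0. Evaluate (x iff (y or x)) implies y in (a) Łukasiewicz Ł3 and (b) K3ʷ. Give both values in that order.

1; ½

In Łukasiewicz Ł3: y or x = ½ or 0 = ½
x iff (y or x) = 0 iff ½ = ½  [1 − |0−½|]
(x iff (y or x)) implies y = ½ implies ½ = 1
In K3ʷ: y or x = ½ or 0 = ½
x iff (y or x) = 0 iff ½ = ½
(x iff (y or x)) implies y = ½ implies ½ = ½  [any arg is the third value ⇒ result is the third value]
They differ because Łukasiewicz Ł3 and K3ʷ treat ½ differently under the binary connectives.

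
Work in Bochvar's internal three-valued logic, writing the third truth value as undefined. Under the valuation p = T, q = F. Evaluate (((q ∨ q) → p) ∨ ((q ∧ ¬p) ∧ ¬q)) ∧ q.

F

q ∨ q = F ∨ F = F
(q ∨ q) → p = F → T = T
¬p = ¬T = F
q ∧ ¬p = F ∧ F = F
¬q = ¬F = T
(q ∧ ¬p) ∧ ¬q = F ∧ T = F
((q ∨ q) → p) ∨ ((q ∧ ¬p) ∧ ¬q) = T ∨ F = T
(((q ∨ q) → p) ∨ ((q ∧ ¬p) ∧ ¬q)) ∧ q = T ∧ F = F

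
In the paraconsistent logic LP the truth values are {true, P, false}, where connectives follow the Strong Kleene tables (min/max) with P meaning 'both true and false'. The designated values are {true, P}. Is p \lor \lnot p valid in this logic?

Yes

Every assignment of p over {true, P, false} gives a value in {true, P}.
In particular, with p=P: p \lor \lnot p = P.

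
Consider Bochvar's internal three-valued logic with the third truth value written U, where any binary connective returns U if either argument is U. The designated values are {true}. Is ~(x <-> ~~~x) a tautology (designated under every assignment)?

No

Countermodel: x=U gives U, which is not designated.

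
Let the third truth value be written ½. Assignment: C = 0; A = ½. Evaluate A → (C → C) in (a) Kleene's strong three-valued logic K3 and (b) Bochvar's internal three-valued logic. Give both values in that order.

1; ½

In Kleene's strong three-valued logic K3: C → C = 0 → 0 = 1
A → (C → C) = ½ → 1 = 1  [¬½ ∨ 1]
In Bochvar's internal three-valued logic: C → C = 0 → 0 = 1
A → (C → C) = ½ → 1 = ½  [any arg is the third value ⇒ result is the third value]
They differ because Kleene's strong three-valued logic K3 and Bochvar's internal three-valued logic treat ½ differently under the binary connectives.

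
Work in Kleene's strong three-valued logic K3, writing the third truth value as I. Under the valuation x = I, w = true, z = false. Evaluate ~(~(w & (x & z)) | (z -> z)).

false

x & z = I & false = false
w & (x & z) = true & false = false
~(w & (x & z)) = ~false = true
z -> z = false -> false = true
~(w & (x & z)) | (z -> z) = true | true = true
~(~(w & (x & z)) | (z -> z)) = ~true = false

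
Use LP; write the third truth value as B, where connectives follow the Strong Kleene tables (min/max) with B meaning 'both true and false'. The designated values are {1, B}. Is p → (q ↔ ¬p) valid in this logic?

Countermodel: p=1, q=1 gives 0, which is not designated.

No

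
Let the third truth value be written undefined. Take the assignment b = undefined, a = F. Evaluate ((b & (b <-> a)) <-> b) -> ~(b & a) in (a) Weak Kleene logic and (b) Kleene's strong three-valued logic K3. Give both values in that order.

In Weak Kleene logic: b <-> a = undefined <-> F = undefined
b & (b <-> a) = undefined & undefined = undefined
(b & (b <-> a)) <-> b = undefined <-> undefined = undefined
b & a = undefined & F = undefined
~(b & a) = ~undefined = undefined
((b & (b <-> a)) <-> b) -> ~(b & a) = undefined -> undefined = undefined  [any arg is the third value ⇒ result is the third value]
In Kleene's strong three-valued logic K3: b <-> a = undefined <-> F = undefined
b & (b <-> a) = undefined & undefined = undefined
(b & (b <-> a)) <-> b = undefined <-> undefined = undefined
b & a = undefined & F = F
~(b & a) = ~F = T
((b & (b <-> a)) <-> b) -> ~(b & a) = undefined -> T = T
They differ because Weak Kleene logic and Kleene's strong three-valued logic K3 treat undefined differently under the binary connectives.

undefined; T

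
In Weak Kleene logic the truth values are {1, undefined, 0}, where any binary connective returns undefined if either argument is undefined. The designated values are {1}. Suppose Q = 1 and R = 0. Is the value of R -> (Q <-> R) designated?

Q <-> R = 1 <-> 0 = 0
R -> (Q <-> R) = 0 -> 0 = 1
1 ∈ {1}.

Yes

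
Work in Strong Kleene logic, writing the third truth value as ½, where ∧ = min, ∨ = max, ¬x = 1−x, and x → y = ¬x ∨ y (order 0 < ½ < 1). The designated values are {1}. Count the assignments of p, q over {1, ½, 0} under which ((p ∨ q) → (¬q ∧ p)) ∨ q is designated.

5

Of the 9 assignments, 5 give a value in {1}.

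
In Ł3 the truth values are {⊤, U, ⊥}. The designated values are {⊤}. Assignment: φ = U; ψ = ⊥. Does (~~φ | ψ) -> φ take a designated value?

~φ = ~U = U
~~φ = ~U = U
~~φ | ψ = U | ⊥ = U
(~~φ | ψ) -> φ = U -> U = ⊤  [min(1, 1−½+½)]
⊤ ∈ {⊤}.

Yes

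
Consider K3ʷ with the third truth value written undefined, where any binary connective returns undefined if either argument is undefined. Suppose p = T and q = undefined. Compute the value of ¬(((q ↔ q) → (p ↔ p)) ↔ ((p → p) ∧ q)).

q ↔ q = undefined ↔ undefined = undefined
p ↔ p = T ↔ T = T
(q ↔ q) → (p ↔ p) = undefined → T = undefined  [any arg is the third value ⇒ result is the third value]
p → p = T → T = T
(p → p) ∧ q = T ∧ undefined = undefined
((q ↔ q) → (p ↔ p)) ↔ ((p → p) ∧ q) = undefined ↔ undefined = undefined
¬(((q ↔ q) → (p ↔ p)) ↔ ((p → p) ∧ q)) = ¬undefined = undefined

undefined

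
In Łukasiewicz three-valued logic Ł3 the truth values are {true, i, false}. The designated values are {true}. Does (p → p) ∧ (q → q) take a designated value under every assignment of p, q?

Every assignment of p, q over {true, i, false} gives a value in {true}.
In particular, with p=i, q=i: (p → p) ∧ (q → q) = true.

Yes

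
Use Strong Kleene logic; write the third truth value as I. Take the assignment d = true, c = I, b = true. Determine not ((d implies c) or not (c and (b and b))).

d implies c = true implies I = I
b and b = true and true = true
c and (b and b) = I and true = I
not (c and (b and b)) = not I = I
(d implies c) or not (c and (b and b)) = I or I = I
not ((d implies c) or not (c and (b and b))) = not I = I

I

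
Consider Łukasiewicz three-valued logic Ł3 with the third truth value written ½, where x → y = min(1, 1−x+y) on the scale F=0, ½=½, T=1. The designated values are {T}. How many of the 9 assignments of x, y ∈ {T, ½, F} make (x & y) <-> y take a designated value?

6

Of the 9 assignments, 6 give a value in {T}.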